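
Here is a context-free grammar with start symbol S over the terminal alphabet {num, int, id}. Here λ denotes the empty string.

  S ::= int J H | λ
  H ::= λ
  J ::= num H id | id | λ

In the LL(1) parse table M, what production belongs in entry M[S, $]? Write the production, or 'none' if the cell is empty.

S ::= λ

FIRST(S) = {λ, int}
FIRST(H) = {λ}
FIRST(J) = {λ, id, num}
FOLLOW(S) includes $ since S is the start symbol.
FOLLOW(S): S appears on no right-hand side. Thus FOLLOW(S) = {$}.
For S ::= int J H: FIRST(int J H) = {int}, so it goes in M[S, t] for t ∈ {int}.
For S ::= λ: FIRST(λ) = {λ}, so it goes in M[S, t] for t ∈ {}; since λ ∈ FIRST, also for every t ∈ FOLLOW(S) = {$}.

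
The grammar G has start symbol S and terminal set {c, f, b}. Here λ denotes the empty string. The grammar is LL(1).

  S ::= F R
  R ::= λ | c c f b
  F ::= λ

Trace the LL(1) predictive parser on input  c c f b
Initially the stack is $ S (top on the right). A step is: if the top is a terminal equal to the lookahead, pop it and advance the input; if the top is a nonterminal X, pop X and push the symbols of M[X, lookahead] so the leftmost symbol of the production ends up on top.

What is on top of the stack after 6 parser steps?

b

     Stack      Input      Action
  1  $ S        c c f b $  expand S ::= F R
  2  $ R F      c c f b $  expand F ::= λ
  3  $ R        c c f b $  expand R ::= c c f b
  4  $ b f c c  c c f b $  match c
  5  $ b f c    c f b $    match c
  6  $ b f      f b $      match f
Stack after step 6: $ b (top = b).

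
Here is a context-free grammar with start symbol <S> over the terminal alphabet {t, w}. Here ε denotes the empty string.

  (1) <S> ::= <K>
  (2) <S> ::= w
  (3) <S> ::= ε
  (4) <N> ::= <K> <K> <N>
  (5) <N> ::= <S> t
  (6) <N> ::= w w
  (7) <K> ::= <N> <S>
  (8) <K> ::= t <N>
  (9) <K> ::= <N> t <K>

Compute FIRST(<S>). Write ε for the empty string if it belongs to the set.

FIRST(<S>): from <S>::=<K> we get {t, w}; from <S>::=w we get {w}; from <S>::=ε we get {ε}. So FIRST(<S>) = {ε, t, w}.
FIRST(<N>): from <N>::=<K> <K> <N> we get {t, w}; from <N>::=<S> t we get {t, w}; from <N>::=w w we get {w}. So FIRST(<N>) = {t, w}.
FIRST(<K>): from <K>::=<N> <S> we get {t, w}; from <K>::=t <N> we get {t}; from <K>::=<N> t <K> we get {t, w}. So FIRST(<K>) = {t, w}.

{ε, t, w}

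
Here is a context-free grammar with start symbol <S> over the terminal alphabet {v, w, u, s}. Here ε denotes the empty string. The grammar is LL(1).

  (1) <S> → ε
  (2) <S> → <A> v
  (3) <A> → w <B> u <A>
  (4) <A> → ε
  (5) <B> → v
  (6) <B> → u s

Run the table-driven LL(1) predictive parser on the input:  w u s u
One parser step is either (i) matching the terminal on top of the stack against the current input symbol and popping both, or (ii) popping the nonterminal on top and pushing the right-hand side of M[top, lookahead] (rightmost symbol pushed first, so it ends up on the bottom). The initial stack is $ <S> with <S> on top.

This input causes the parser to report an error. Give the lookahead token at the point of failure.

     Stack            Input      Action
  1  $ <S>            w u s u $  expand <S> → <A> v
  2  $ v <A>          w u s u $  expand <A> → w <B> u <A>
  3  $ v <A> u <B> w  w u s u $  match w
  4  $ v <A> u <B>    u s u $    expand <B> → u s
  5  $ v <A> u s u    u s u $    match u
  6  $ v <A> u s      s u $      match s
  7  $ v <A> u        u $        match u
  8  $ v <A>          $          error: M[<A>, $] is empty

$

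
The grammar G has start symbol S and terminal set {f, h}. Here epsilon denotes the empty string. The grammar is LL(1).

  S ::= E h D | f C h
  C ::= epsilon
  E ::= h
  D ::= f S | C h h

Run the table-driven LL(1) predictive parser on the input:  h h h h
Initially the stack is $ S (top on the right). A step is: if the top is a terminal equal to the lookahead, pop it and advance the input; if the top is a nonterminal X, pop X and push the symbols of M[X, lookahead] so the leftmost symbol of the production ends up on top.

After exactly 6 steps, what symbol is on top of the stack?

     Stack    Input      Action
  1  $ S      h h h h $  expand S ::= E h D
  2  $ D h E  h h h h $  expand E ::= h
  3  $ D h h  h h h h $  match h
  4  $ D h    h h h $    match h
  5  $ D      h h $      expand D ::= C h h
  6  $ h h C  h h $      expand C ::= epsilon
Stack after step 6: $ h h (top = h).

h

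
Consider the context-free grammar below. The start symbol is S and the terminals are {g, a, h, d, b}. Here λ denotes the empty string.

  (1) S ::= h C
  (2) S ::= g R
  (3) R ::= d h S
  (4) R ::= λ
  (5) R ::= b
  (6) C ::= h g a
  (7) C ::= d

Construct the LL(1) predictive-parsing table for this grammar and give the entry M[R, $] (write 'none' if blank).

R ::= λ

FIRST(S) = {g, h}
FIRST(R) = {λ, b, d}
FIRST(C) = {d, h}
FOLLOW(S) includes $ since S is the start symbol.
FOLLOW(S): in R::=d h S, the suffix after S is empty, so FOLLOW(S) ⊇ FOLLOW(R) = {$}. Thus FOLLOW(S) = {$}.
FOLLOW(R): in S::=g R, the suffix after R is empty, so FOLLOW(R) ⊇ FOLLOW(S) = {$}. Thus FOLLOW(R) = {$}.
For R ::= d h S: FIRST(d h S) = {d}, so it goes in M[R, t] for t ∈ {d}.
For R ::= λ: FIRST(λ) = {λ}, so it goes in M[R, t] for t ∈ {}; since λ ∈ FIRST, also for every t ∈ FOLLOW(R) = {$}.
For R ::= b: FIRST(b) = {b}, so it goes in M[R, t] for t ∈ {b}.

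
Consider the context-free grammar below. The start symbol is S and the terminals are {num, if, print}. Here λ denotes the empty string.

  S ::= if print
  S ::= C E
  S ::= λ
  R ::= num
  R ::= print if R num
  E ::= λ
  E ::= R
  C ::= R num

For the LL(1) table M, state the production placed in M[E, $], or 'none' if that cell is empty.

E ::= λ

FIRST(R): from R::=num we get {num}; from R::=print if R num we get {print}. So FIRST(R) = {num, print}.
FIRST(E): from E::=λ we get {λ}; from E::=R we get {num, print}. So FIRST(E) = {λ, num, print}.
FIRST(C): from C::=R num we get {num, print}. So FIRST(C) = {num, print}.
FIRST(S): from S::=if print we get {if}; from S::=C E we get {num, print}; from S::=λ we get {λ}. So FIRST(S) = {λ, if, num, print}.
FOLLOW(S) includes $ since S is the start symbol.
FOLLOW(S): S appears on no right-hand side. Thus FOLLOW(S) = {$}.
FOLLOW(E): in S::=C E, the suffix after E is empty, so FOLLOW(E) ⊇ FOLLOW(S) = {$}. Thus FOLLOW(E) = {$}.
For E ::= λ: FIRST(λ) = {λ}, so it goes in M[E, t] for t ∈ {}; since λ ∈ FIRST, also for every t ∈ FOLLOW(E) = {$}.
For E ::= R: FIRST(R) = {num, print}, so it goes in M[E, t] for t ∈ {num, print}.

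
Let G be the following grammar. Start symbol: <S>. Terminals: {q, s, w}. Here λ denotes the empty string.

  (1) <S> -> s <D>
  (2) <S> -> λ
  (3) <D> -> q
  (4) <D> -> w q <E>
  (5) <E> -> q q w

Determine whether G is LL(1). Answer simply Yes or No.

Yes

FIRST(<S>) = {λ, s}
FIRST(<D>) = {q, w}
FIRST(<E>) = {q}
FOLLOW(<S>) = {$}
FOLLOW(<D>) = {$}
FOLLOW(<E>) = {$}
Each cell of M receives at most one production.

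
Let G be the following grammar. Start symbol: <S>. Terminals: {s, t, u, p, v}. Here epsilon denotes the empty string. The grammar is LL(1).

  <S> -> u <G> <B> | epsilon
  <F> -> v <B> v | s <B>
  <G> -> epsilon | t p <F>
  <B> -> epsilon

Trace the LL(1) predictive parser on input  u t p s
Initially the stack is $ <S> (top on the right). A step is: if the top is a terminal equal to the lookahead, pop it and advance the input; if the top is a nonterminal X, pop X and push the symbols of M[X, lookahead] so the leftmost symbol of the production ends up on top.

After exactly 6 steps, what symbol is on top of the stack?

s

     Stack          Input      Action
  1  $ <S>          u t p s $  expand <S> -> u <G> <B>
  2  $ <B> <G> u    u t p s $  match u
  3  $ <B> <G>      t p s $    expand <G> -> t p <F>
  4  $ <B> <F> p t  t p s $    match t
  5  $ <B> <F> p    p s $      match p
  6  $ <B> <F>      s $        expand <F> -> s <B>
Stack after step 6: $ <B> <B> s (top = s).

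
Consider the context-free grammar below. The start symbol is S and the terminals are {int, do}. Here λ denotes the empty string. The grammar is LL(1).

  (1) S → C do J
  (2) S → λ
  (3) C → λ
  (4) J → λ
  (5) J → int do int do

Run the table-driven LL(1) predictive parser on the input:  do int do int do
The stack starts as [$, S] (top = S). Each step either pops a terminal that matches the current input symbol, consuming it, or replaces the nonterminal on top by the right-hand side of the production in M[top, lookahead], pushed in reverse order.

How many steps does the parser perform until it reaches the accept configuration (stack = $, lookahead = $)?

8

step 1: stack=$ S  input=do int do int do $  — expand S → C do J
step 2: stack=$ J do C  input=do int do int do $  — expand C → λ
step 3: stack=$ J do  input=do int do int do $  — match do
step 4: stack=$ J  input=int do int do $  — expand J → int do int do
step 5: stack=$ do int do int  input=int do int do $  — match int
step 6: stack=$ do int do  input=do int do $  — match do
step 7: stack=$ do int  input=int do $  — match int
step 8: stack=$ do  input=do $  — match do
Accept reached after 8 steps.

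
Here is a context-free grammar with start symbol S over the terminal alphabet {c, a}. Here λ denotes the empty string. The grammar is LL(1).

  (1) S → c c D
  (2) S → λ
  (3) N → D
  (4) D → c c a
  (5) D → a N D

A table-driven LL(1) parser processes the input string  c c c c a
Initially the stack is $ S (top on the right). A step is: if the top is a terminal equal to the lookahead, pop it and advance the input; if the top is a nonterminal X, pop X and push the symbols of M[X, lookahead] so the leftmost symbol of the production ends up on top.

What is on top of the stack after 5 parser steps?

     Stack    Input        Action
  1  $ S      c c c c a $  expand S → c c D
  2  $ D c c  c c c c a $  match c
  3  $ D c    c c c a $    match c
  4  $ D      c c a $      expand D → c c a
  5  $ a c c  c c a $      match c
Stack after step 5: $ a c (top = c).

c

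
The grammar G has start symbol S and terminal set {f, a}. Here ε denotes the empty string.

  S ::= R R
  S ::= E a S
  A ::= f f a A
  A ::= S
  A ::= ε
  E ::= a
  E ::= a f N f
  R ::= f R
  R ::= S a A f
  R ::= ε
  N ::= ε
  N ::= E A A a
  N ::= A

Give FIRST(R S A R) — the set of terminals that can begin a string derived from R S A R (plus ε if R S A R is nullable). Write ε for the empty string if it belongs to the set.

{ε, a, f}

FIRST(E): from E::=a we get {a}; from E::=a f N f we get {a}. So FIRST(E) = {a}.
FIRST(S): from S::=R R we get {ε, a, f}; from S::=E a S we get {a}. So FIRST(S) = {ε, a, f}.
FIRST(A): from A::=f f a A we get {f}; from A::=S we get {ε, a, f}; from A::=ε we get {ε}. So FIRST(A) = {ε, a, f}.
FIRST(R): from R::=f R we get {f}; from R::=S a A f we get {a, f}; from R::=ε we get {ε}. So FIRST(R) = {ε, a, f}.
FIRST(N): from N::=ε we get {ε}; from N::=E A A a we get {a}; from N::=A we get {ε, a, f}. So FIRST(N) = {ε, a, f}.
FIRST(R S A R): take FIRST of each symbol in turn, carrying on past any symbol whose FIRST contains ε; result {ε, a, f}.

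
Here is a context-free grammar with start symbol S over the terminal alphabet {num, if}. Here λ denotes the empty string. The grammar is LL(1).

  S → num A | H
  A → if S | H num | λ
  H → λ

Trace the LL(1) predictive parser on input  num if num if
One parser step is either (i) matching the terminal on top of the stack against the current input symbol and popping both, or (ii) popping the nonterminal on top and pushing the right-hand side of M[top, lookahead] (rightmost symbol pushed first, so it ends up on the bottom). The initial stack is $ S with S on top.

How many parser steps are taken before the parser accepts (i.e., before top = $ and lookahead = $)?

step 1: stack=$ S  input=num if num if $  — expand S → num A
step 2: stack=$ A num  input=num if num if $  — match num
step 3: stack=$ A  input=if num if $  — expand A → if S
step 4: stack=$ S if  input=if num if $  — match if
step 5: stack=$ S  input=num if $  — expand S → num A
step 6: stack=$ A num  input=num if $  — match num
step 7: stack=$ A  input=if $  — expand A → if S
step 8: stack=$ S if  input=if $  — match if
step 9: stack=$ S  input=$  — expand S → H
step 10: stack=$ H  input=$  — expand H → λ
Accept reached after 10 steps.

10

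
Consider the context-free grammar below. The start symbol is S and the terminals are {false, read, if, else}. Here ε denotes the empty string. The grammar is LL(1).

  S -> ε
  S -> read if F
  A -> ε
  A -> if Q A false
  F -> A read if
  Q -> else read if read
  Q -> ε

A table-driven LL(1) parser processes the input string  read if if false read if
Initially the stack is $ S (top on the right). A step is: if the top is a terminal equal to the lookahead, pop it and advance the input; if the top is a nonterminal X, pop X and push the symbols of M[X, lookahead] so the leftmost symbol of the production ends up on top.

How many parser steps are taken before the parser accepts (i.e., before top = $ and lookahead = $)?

      Stack                   Input                       Action
   1  $ S                     read if if false read if $  expand S -> read if F
   2  $ F if read             read if if false read if $  match read
   3  $ F if                  if if false read if $       match if
   4  $ F                     if false read if $          expand F -> A read if
   5  $ if read A             if false read if $          expand A -> if Q A false
   6  $ if read false A Q if  if false read if $          match if
   7  $ if read false A Q     false read if $             expand Q -> ε
   8  $ if read false A       false read if $             expand A -> ε
   9  $ if read false         false read if $             match false
  10  $ if read               read if $                   match read
  11  $ if                    if $                        match if
Accept reached after 11 steps.

11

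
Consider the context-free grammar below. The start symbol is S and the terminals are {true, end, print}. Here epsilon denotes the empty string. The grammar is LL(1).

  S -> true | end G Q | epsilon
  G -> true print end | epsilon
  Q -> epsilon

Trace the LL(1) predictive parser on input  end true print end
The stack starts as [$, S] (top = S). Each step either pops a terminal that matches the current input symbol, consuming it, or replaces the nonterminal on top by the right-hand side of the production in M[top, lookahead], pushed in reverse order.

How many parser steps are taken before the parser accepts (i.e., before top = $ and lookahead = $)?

     Stack               Input                 Action
  1  $ S                 end true print end $  expand S -> end G Q
  2  $ Q G end           end true print end $  match end
  3  $ Q G               true print end $      expand G -> true print end
  4  $ Q end print true  true print end $      match true
  5  $ Q end print       print end $           match print
  6  $ Q end             end $                 match end
  7  $ Q                 $                     expand Q -> epsilon
Accept reached after 7 steps.

7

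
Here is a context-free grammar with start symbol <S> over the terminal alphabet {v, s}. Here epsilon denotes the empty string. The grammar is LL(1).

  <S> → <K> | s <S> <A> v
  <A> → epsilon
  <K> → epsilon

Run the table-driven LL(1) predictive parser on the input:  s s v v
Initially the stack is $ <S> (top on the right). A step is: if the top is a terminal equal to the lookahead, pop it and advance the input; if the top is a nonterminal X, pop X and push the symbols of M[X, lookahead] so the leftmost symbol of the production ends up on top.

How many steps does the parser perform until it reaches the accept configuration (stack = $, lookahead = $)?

step 1: stack=$ <S>  input=s s v v $  — expand <S> → s <S> <A> v
step 2: stack=$ v <A> <S> s  input=s s v v $  — match s
step 3: stack=$ v <A> <S>  input=s v v $  — expand <S> → s <S> <A> v
step 4: stack=$ v <A> v <A> <S> s  input=s v v $  — match s
step 5: stack=$ v <A> v <A> <S>  input=v v $  — expand <S> → <K>
step 6: stack=$ v <A> v <A> <K>  input=v v $  — expand <K> → epsilon
step 7: stack=$ v <A> v <A>  input=v v $  — expand <A> → epsilon
step 8: stack=$ v <A> v  input=v v $  — match v
step 9: stack=$ v <A>  input=v $  — expand <A> → epsilon
step 10: stack=$ v  input=v $  — match v
Accept reached after 10 steps.

10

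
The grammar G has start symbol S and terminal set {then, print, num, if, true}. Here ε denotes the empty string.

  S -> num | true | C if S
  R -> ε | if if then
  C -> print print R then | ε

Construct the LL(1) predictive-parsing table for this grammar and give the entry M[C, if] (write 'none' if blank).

C -> ε

FIRST(R): from R->ε we get {ε}; from R->if if then we get {if}. So FIRST(R) = {ε, if}.
FIRST(C): from C->print print R then we get {print}; from C->ε we get {ε}. So FIRST(C) = {ε, print}.
FIRST(S): from S->num we get {num}; from S->true we get {true}; from S->C if S we get {if, print}. So FIRST(S) = {if, num, print, true}.
FOLLOW(S) includes $ since S is the start symbol.
FOLLOW(C): in S->C if S, C is followed by if S with FIRST {if}. Thus FOLLOW(C) = {if}.
For C -> print print R then: FIRST(print print R then) = {print}, so it goes in M[C, t] for t ∈ {print}.
For C -> ε: FIRST(ε) = {ε}, so it goes in M[C, t] for t ∈ {}; since ε ∈ FIRST, also for every t ∈ FOLLOW(C) = {if}.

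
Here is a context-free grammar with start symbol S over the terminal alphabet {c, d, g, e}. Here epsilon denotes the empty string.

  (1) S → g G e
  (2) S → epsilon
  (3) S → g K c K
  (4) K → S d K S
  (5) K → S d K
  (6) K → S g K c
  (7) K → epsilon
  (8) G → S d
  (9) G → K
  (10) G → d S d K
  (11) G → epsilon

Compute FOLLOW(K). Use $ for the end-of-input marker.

FIRST(S): from S→g G e we get {g}; from S→epsilon we get {epsilon}; from S→g K c K we get {g}. So FIRST(S) = {epsilon, g}.
FIRST(K): from K→S d K S we get {d, g}; from K→S d K we get {d, g}; from K→S g K c we get {g}; from K→epsilon we get {epsilon}. So FIRST(K) = {epsilon, d, g}.
FIRST(G): from G→S d we get {d, g}; from G→K we get {epsilon, d, g}; from G→d S d K we get {d}; from G→epsilon we get {epsilon}. So FIRST(G) = {epsilon, d, g}.
FOLLOW(S) includes $ since S is the start symbol.
FOLLOW(G): in S→g G e, G is followed by e with FIRST {e}. Thus FOLLOW(G) = {e}.
FOLLOW(S): in K→S d K S (occurrence 1), S is followed by d K S with FIRST {d}; in K→S d K S (occurrence 2), the suffix after S is empty, so FOLLOW(S) ⊇ FOLLOW(K) = {$, c, d, e, g}; in K→S d K, S is followed by d K with FIRST {d}; in K→S g K c, S is followed by g K c with FIRST {g}; in G→S d, S is followed by d with FIRST {d}; in G→d S d K, S is followed by d K with FIRST {d}. Thus FOLLOW(S) = {$, c, d, e, g}.
FOLLOW(K): in S→g K c K (occurrence 1), K is followed by c K with FIRST {c}; in S→g K c K (occurrence 2), the suffix after K is empty, so FOLLOW(K) ⊇ FOLLOW(S) = {$, c, d, e, g}; in K→S d K S, K is followed by S with FIRST {epsilon, g}; in K→S d K S, the suffix after K is nullable (adds nothing new); in K→S d K, the suffix after K is empty (adds nothing new); in K→S g K c, K is followed by c with FIRST {c}; in G→K, the suffix after K is empty, so FOLLOW(K) ⊇ FOLLOW(G) = {e}; in G→d S d K, the suffix after K is empty, so FOLLOW(K) ⊇ FOLLOW(G) = {e}. Thus FOLLOW(K) = {$, c, d, e, g}.

{$, c, d, e, g}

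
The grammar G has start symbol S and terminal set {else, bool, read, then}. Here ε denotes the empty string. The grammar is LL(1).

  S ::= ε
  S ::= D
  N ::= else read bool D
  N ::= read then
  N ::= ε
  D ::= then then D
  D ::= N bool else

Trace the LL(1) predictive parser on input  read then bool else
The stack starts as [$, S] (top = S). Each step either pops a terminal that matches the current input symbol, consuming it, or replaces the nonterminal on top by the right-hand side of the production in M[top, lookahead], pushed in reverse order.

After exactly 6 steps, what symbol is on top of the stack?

else

     Stack                  Input                  Action
  1  $ S                    read then bool else $  expand S ::= D
  2  $ D                    read then bool else $  expand D ::= N bool else
  3  $ else bool N          read then bool else $  expand N ::= read then
  4  $ else bool then read  read then bool else $  match read
  5  $ else bool then       then bool else $       match then
  6  $ else bool            bool else $            match bool
Stack after step 6: $ else (top = else).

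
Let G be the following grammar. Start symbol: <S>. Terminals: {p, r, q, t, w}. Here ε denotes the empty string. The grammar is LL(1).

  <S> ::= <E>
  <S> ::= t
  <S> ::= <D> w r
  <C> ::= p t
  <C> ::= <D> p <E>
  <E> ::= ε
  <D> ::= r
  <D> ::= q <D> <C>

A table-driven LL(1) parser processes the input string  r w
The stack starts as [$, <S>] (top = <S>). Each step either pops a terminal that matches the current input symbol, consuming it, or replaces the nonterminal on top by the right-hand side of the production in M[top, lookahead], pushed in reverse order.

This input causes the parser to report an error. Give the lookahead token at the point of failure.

step 1: stack=$ <S>  input=r w $  — expand <S> ::= <D> w r
step 2: stack=$ r w <D>  input=r w $  — expand <D> ::= r
step 3: stack=$ r w r  input=r w $  — match r
step 4: stack=$ r w  input=w $  — match w
step 5: stack=$ r  input=$  — error: top is terminal r but lookahead is $

$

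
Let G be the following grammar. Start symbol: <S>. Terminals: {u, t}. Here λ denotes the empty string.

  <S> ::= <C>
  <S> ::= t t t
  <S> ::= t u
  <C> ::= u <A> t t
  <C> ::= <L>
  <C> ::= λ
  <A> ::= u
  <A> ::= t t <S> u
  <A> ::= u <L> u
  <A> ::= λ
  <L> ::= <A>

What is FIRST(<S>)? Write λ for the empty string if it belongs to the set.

{λ, t, u}

FIRST(<A>) = {λ, t, u}
FIRST(<L>) = {λ, t, u}  (via <A>)
FIRST(<C>) = {λ, t, u}  (via <L>)
FIRST(<S>) = {λ, t, u}  (via <C>)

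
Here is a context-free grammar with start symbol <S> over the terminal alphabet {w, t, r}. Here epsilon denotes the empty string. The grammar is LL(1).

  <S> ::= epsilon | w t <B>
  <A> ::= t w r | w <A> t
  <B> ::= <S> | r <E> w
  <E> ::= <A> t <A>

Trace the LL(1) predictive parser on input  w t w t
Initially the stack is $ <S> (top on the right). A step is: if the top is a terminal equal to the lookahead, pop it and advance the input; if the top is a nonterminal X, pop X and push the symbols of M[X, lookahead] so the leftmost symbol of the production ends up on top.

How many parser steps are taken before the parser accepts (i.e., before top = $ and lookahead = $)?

step 1: stack=$ <S>  input=w t w t $  — expand <S> ::= w t <B>
step 2: stack=$ <B> t w  input=w t w t $  — match w
step 3: stack=$ <B> t  input=t w t $  — match t
step 4: stack=$ <B>  input=w t $  — expand <B> ::= <S>
step 5: stack=$ <S>  input=w t $  — expand <S> ::= w t <B>
step 6: stack=$ <B> t w  input=w t $  — match w
step 7: stack=$ <B> t  input=t $  — match t
step 8: stack=$ <B>  input=$  — expand <B> ::= <S>
step 9: stack=$ <S>  input=$  — expand <S> ::= epsilon
Accept reached after 9 steps.

9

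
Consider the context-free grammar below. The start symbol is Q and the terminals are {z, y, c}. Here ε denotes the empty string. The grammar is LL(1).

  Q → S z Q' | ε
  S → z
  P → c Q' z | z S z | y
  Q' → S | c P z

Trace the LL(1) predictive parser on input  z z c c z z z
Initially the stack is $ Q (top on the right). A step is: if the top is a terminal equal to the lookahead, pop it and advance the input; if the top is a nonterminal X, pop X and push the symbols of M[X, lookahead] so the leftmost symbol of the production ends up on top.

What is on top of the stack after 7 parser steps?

c

step 1: stack=$ Q  input=z z c c z z z $  — expand Q → S z Q'
step 2: stack=$ Q' z S  input=z z c c z z z $  — expand S → z
step 3: stack=$ Q' z z  input=z z c c z z z $  — match z
step 4: stack=$ Q' z  input=z c c z z z $  — match z
step 5: stack=$ Q'  input=c c z z z $  — expand Q' → c P z
step 6: stack=$ z P c  input=c c z z z $  — match c
step 7: stack=$ z P  input=c z z z $  — expand P → c Q' z
Stack after step 7: $ z z Q' c (top = c).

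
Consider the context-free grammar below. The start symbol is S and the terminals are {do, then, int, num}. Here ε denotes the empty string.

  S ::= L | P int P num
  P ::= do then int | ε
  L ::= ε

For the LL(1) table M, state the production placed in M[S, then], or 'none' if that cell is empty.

FIRST(P) = {ε, do}
FIRST(L) = {ε}
FIRST(S) = {ε, do, int}  (via L, P int P num)
FOLLOW(S) includes $ since S is the start symbol.
FOLLOW(S): S appears on no right-hand side. Thus FOLLOW(S) = {$}.
For S ::= L: FIRST(L) = {ε}, so it goes in M[S, t] for t ∈ {}; since ε ∈ FIRST, also for every t ∈ FOLLOW(S) = {$}.
For S ::= P int P num: FIRST(P int P num) = {do, int}, so it goes in M[S, t] for t ∈ {do, int}.
None of these place a production in M[S, then].

none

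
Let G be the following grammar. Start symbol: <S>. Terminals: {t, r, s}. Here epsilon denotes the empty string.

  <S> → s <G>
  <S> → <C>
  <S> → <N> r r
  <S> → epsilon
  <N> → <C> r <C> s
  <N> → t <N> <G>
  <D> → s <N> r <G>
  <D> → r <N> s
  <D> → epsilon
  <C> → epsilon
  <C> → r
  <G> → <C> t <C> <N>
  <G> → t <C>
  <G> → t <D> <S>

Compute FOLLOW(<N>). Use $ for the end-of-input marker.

FIRST(<D>) = {epsilon, r, s}
FIRST(<C>) = {epsilon, r}
FIRST(<N>) = {r, t}  (via <C> r <C> s)
FIRST(<G>) = {r, t}  (via <C> t <C> <N>)
FIRST(<S>) = {epsilon, r, s, t}  (via <C>, <N> r r)
FOLLOW(<S>) includes $ since <S> is the start symbol.
FOLLOW(<S>): in <G>→t <D> <S>, the suffix after <S> is empty, so FOLLOW(<S>) ⊇ FOLLOW(<G>) = {$, r, s, t}. Thus FOLLOW(<S>) = {$, r, s, t}.
FOLLOW(<N>): in <S>→<N> r r, <N> is followed by r r with FIRST {r}; in <N>→t <N> <G>, <N> is followed by <G> with FIRST {r, t}; in <D>→s <N> r <G>, <N> is followed by r <G> with FIRST {r}; in <D>→r <N> s, <N> is followed by s with FIRST {s}; in <G>→<C> t <C> <N>, the suffix after <N> is empty, so FOLLOW(<N>) ⊇ FOLLOW(<G>) = {$, r, s, t}. Thus FOLLOW(<N>) = {$, r, s, t}.
FOLLOW(<D>): in <G>→t <D> <S>, <D> is followed by <S> with FIRST {epsilon, r, s, t}; in <G>→t <D> <S>, the suffix after <D> is nullable, so FOLLOW(<D>) ⊇ FOLLOW(<G>) = {$, r, s, t}. Thus FOLLOW(<D>) = {$, r, s, t}.
FOLLOW(<G>): in <S>→s <G>, the suffix after <G> is empty, so FOLLOW(<G>) ⊇ FOLLOW(<S>) = {$, r, s, t}; in <N>→t <N> <G>, the suffix after <G> is empty, so FOLLOW(<G>) ⊇ FOLLOW(<N>) = {$, r, s, t}; in <D>→s <N> r <G>, the suffix after <G> is empty, so FOLLOW(<G>) ⊇ FOLLOW(<D>) = {$, r, s, t}. Thus FOLLOW(<G>) = {$, r, s, t}.
FOLLOW(<C>): in <S>→<C>, the suffix after <C> is empty, so FOLLOW(<C>) ⊇ FOLLOW(<S>) = {$, r, s, t}; in <N>→<C> r <C> s (occurrence 1), <C> is followed by r <C> s with FIRST {r}; in <N>→<C> r <C> s (occurrence 2), <C> is followed by s with FIRST {s}; in <G>→<C> t <C> <N> (occurrence 1), <C> is followed by t <C> <N> with FIRST {t}; in <G>→<C> t <C> <N> (occurrence 2), <C> is followed by <N> with FIRST {r, t}; in <G>→t <C>, the suffix after <C> is empty, so FOLLOW(<C>) ⊇ FOLLOW(<G>) = {$, r, s, t}. Thus FOLLOW(<C>) = {$, r, s, t}.

{$, r, s, t}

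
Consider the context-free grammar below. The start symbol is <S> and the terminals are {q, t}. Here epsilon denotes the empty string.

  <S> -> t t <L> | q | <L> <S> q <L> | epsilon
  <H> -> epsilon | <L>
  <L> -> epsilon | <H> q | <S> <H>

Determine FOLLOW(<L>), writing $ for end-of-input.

{$, q, t}

FIRST(<S>) = {epsilon, q, t}  (via <L> <S> q <L>)
FIRST(<H>) = {epsilon, q, t}  (via <L>)
FIRST(<L>) = {epsilon, q, t}  (via <H> q, <S> <H>)
FOLLOW(<S>) includes $ since <S> is the start symbol.
FOLLOW(<S>): in <S>-><L> <S> q <L>, <S> is followed by q <L> with FIRST {q}; in <L>-><S> <H>, <S> is followed by <H> with FIRST {epsilon, q, t}; in <L>-><S> <H>, the suffix after <S> is nullable, so FOLLOW(<S>) ⊇ FOLLOW(<L>) = {$, q, t}. Thus FOLLOW(<S>) = {$, q, t}.
FOLLOW(<H>): in <L>-><H> q, <H> is followed by q with FIRST {q}; in <L>-><S> <H>, the suffix after <H> is empty, so FOLLOW(<H>) ⊇ FOLLOW(<L>) = {$, q, t}. Thus FOLLOW(<H>) = {$, q, t}.
FOLLOW(<L>): in <S>->t t <L>, the suffix after <L> is empty, so FOLLOW(<L>) ⊇ FOLLOW(<S>) = {$, q, t}; in <S>-><L> <S> q <L> (occurrence 1), <L> is followed by <S> q <L> with FIRST {q, t}; in <S>-><L> <S> q <L> (occurrence 2), the suffix after <L> is empty, so FOLLOW(<L>) ⊇ FOLLOW(<S>) = {$, q, t}; in <H>-><L>, the suffix after <L> is empty, so FOLLOW(<L>) ⊇ FOLLOW(<H>) = {$, q, t}. Thus FOLLOW(<L>) = {$, q, t}.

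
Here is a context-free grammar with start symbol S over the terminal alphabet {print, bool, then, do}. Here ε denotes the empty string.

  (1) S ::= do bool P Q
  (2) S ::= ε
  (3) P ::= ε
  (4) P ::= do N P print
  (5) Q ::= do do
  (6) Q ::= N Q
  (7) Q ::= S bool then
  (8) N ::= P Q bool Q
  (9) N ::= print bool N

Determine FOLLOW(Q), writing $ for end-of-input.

FIRST(S) = {ε, do}
FIRST(P) = {ε, do}
FIRST(Q) = {bool, do, print}  (via N Q, S bool then)
FIRST(N) = {bool, do, print}  (via P Q bool Q)
FOLLOW(S) includes $ since S is the start symbol.
FOLLOW(S): in Q::=S bool then, S is followed by bool then with FIRST {bool}. Thus FOLLOW(S) = {$, bool}.
FOLLOW(P): in S::=do bool P Q, P is followed by Q with FIRST {bool, do, print}; in P::=do N P print, P is followed by print with FIRST {print}; in N::=P Q bool Q, P is followed by Q bool Q with FIRST {bool, do, print}. Thus FOLLOW(P) = {bool, do, print}.
FOLLOW(N): in P::=do N P print, N is followed by P print with FIRST {do, print}; in Q::=N Q, N is followed by Q with FIRST {bool, do, print}; in N::=print bool N, the suffix after N is empty (adds nothing new). Thus FOLLOW(N) = {bool, do, print}.
FOLLOW(Q): in S::=do bool P Q, the suffix after Q is empty, so FOLLOW(Q) ⊇ FOLLOW(S) = {$, bool}; in Q::=N Q, the suffix after Q is empty (adds nothing new); in N::=P Q bool Q (occurrence 1), Q is followed by bool Q with FIRST {bool}; in N::=P Q bool Q (occurrence 2), the suffix after Q is empty, so FOLLOW(Q) ⊇ FOLLOW(N) = {bool, do, print}. Thus FOLLOW(Q) = {$, bool, do, print}.

{$, bool, do, print}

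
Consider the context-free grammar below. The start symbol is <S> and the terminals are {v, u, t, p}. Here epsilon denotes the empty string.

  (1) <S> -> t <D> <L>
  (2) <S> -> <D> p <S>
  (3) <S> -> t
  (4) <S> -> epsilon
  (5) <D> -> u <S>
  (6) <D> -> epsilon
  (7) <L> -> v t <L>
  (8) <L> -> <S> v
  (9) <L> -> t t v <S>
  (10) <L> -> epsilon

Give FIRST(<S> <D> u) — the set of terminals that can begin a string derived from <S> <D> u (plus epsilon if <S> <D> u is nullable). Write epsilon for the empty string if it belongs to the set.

FIRST(<D>): from <D>->u <S> we get {u}; from <D>->epsilon we get {epsilon}. So FIRST(<D>) = {epsilon, u}.
FIRST(<S>): from <S>->t <D> <L> we get {t}; from <S>-><D> p <S> we get {p, u}; from <S>->t we get {t}; from <S>->epsilon we get {epsilon}. So FIRST(<S>) = {epsilon, p, t, u}.
FIRST(<L>): from <L>->v t <L> we get {v}; from <L>-><S> v we get {p, t, u, v}; from <L>->t t v <S> we get {t}; from <L>->epsilon we get {epsilon}. So FIRST(<L>) = {epsilon, p, t, u, v}.
FIRST(<S> <D> u): take FIRST of each symbol in turn, carrying on past any symbol whose FIRST contains epsilon; result {p, t, u}.

{p, t, u}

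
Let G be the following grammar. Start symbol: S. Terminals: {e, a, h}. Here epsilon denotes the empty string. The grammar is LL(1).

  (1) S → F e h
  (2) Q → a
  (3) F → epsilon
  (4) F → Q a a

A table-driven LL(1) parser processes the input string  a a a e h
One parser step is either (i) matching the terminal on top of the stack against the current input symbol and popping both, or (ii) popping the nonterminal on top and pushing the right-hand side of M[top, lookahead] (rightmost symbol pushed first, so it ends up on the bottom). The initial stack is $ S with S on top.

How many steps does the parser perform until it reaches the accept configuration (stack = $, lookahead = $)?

8

step 1: stack=$ S  input=a a a e h $  — expand S → F e h
step 2: stack=$ h e F  input=a a a e h $  — expand F → Q a a
step 3: stack=$ h e a a Q  input=a a a e h $  — expand Q → a
step 4: stack=$ h e a a a  input=a a a e h $  — match a
step 5: stack=$ h e a a  input=a a e h $  — match a
step 6: stack=$ h e a  input=a e h $  — match a
step 7: stack=$ h e  input=e h $  — match e
step 8: stack=$ h  input=h $  — match h
Accept reached after 8 steps.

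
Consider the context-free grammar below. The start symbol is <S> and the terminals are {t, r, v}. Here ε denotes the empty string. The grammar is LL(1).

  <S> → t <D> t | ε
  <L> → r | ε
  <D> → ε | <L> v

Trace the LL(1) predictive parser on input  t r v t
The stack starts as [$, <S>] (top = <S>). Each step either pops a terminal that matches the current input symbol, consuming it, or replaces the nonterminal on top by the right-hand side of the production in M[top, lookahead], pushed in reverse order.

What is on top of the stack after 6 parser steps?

t

step 1: stack=$ <S>  input=t r v t $  — expand <S> → t <D> t
step 2: stack=$ t <D> t  input=t r v t $  — match t
step 3: stack=$ t <D>  input=r v t $  — expand <D> → <L> v
step 4: stack=$ t v <L>  input=r v t $  — expand <L> → r
step 5: stack=$ t v r  input=r v t $  — match r
step 6: stack=$ t v  input=v t $  — match v
Stack after step 6: $ t (top = t).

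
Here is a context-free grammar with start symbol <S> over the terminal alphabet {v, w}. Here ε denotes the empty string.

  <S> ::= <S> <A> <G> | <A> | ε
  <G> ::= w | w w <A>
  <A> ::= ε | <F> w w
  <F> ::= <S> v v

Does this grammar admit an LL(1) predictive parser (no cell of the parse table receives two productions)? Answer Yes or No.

FIRST(<S>) = {ε, v, w}
FIRST(<G>) = {w}
FIRST(<A>) = {ε, v, w}
FIRST(<F>) = {v, w}
FOLLOW(<S>) = {$, v, w}
FOLLOW(<G>) = {$, v, w}
FOLLOW(<A>) = {$, v, w}
FOLLOW(<F>) = {w}
Cell M[<A>, v] receives both <A> ::= ε and <A> ::= <F> w w — the grammar is not LL(1).

No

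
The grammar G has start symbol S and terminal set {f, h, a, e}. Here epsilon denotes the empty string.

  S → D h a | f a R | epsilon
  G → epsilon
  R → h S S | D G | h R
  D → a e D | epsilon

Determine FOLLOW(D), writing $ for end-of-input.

{$, a, f, h}

FIRST(G): from G→epsilon we get {epsilon}. So FIRST(G) = {epsilon}.
FIRST(D): from D→a e D we get {a}; from D→epsilon we get {epsilon}. So FIRST(D) = {epsilon, a}.
FIRST(S): from S→D h a we get {a, h}; from S→f a R we get {f}; from S→epsilon we get {epsilon}. So FIRST(S) = {epsilon, a, f, h}.
FIRST(R): from R→h S S we get {h}; from R→D G we get {epsilon, a}; from R→h R we get {h}. So FIRST(R) = {epsilon, a, h}.
FOLLOW(S) includes $ since S is the start symbol.
FOLLOW(S): in R→h S S (occurrence 1), S is followed by S with FIRST {epsilon, a, f, h}; in R→h S S (occurrence 1), the suffix after S is nullable, so FOLLOW(S) ⊇ FOLLOW(R) = {$, a, f, h}; in R→h S S (occurrence 2), the suffix after S is empty, so FOLLOW(S) ⊇ FOLLOW(R) = {$, a, f, h}. Thus FOLLOW(S) = {$, a, f, h}.
FOLLOW(R): in S→f a R, the suffix after R is empty, so FOLLOW(R) ⊇ FOLLOW(S) = {$, a, f, h}; in R→h R, the suffix after R is empty (adds nothing new). Thus FOLLOW(R) = {$, a, f, h}.
FOLLOW(G): in R→D G, the suffix after G is empty, so FOLLOW(G) ⊇ FOLLOW(R) = {$, a, f, h}. Thus FOLLOW(G) = {$, a, f, h}.
FOLLOW(D): in S→D h a, D is followed by h a with FIRST {h}; in R→D G, D is followed by G with FIRST {epsilon}; in R→D G, the suffix after D is nullable, so FOLLOW(D) ⊇ FOLLOW(R) = {$, a, f, h}; in D→a e D, the suffix after D is empty (adds nothing new). Thus FOLLOW(D) = {$, a, f, h}.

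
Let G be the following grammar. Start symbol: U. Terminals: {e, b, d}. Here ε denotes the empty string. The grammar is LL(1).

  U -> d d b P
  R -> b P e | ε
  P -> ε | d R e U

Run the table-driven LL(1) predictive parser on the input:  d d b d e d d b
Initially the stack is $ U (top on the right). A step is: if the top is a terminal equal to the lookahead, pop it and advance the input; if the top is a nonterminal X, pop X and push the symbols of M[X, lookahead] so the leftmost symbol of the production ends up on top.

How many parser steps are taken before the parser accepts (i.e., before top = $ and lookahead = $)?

13

      Stack      Input              Action
   1  $ U        d d b d e d d b $  expand U -> d d b P
   2  $ P b d d  d d b d e d d b $  match d
   3  $ P b d    d b d e d d b $    match d
   4  $ P b      b d e d d b $      match b
   5  $ P        d e d d b $        expand P -> d R e U
   6  $ U e R d  d e d d b $        match d
   7  $ U e R    e d d b $          expand R -> ε
   8  $ U e      e d d b $          match e
   9  $ U        d d b $            expand U -> d d b P
  10  $ P b d d  d d b $            match d
  11  $ P b d    d b $              match d
  12  $ P b      b $                match b
  13  $ P        $                  expand P -> ε
Accept reached after 13 steps.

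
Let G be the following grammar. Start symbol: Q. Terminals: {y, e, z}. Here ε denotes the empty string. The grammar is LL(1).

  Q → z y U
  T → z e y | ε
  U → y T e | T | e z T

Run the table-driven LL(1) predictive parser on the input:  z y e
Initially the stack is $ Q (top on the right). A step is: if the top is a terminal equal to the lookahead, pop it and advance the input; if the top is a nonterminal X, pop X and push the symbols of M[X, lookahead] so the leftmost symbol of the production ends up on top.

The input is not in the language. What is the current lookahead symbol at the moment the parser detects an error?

$

     Stack    Input    Action
  1  $ Q      z y e $  expand Q → z y U
  2  $ U y z  z y e $  match z
  3  $ U y    y e $    match y
  4  $ U      e $      expand U → e z T
  5  $ T z e  e $      match e
  6  $ T z    $        error: top is terminal z but lookahead is $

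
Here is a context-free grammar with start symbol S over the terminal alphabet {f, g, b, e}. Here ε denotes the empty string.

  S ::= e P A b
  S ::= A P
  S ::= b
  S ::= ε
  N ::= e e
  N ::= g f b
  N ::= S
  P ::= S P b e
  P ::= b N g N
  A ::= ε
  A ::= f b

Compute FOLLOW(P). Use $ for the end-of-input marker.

{$, b, e, f, g}

FIRST(A) = {ε, f}
FIRST(S) = {ε, b, e, f}  (via A P)
FIRST(N) = {ε, b, e, f, g}  (via S)
FIRST(P) = {b, e, f}  (via S P b e)
FOLLOW(S) includes $ since S is the start symbol.
FOLLOW(A): in S::=e P A b, A is followed by b with FIRST {b}; in S::=A P, A is followed by P with FIRST {b, e, f}. Thus FOLLOW(A) = {b, e, f}.
FOLLOW(S): in N::=S, the suffix after S is empty, so FOLLOW(S) ⊇ FOLLOW(N) = {$, b, e, f, g}; in P::=S P b e, S is followed by P b e with FIRST {b, e, f}. Thus FOLLOW(S) = {$, b, e, f, g}.
FOLLOW(P): in S::=e P A b, P is followed by A b with FIRST {b, f}; in S::=A P, the suffix after P is empty, so FOLLOW(P) ⊇ FOLLOW(S) = {$, b, e, f, g}; in P::=S P b e, P is followed by b e with FIRST {b}. Thus FOLLOW(P) = {$, b, e, f, g}.
FOLLOW(N): in P::=b N g N (occurrence 1), N is followed by g N with FIRST {g}; in P::=b N g N (occurrence 2), the suffix after N is empty, so FOLLOW(N) ⊇ FOLLOW(P) = {$, b, e, f, g}. Thus FOLLOW(N) = {$, b, e, f, g}.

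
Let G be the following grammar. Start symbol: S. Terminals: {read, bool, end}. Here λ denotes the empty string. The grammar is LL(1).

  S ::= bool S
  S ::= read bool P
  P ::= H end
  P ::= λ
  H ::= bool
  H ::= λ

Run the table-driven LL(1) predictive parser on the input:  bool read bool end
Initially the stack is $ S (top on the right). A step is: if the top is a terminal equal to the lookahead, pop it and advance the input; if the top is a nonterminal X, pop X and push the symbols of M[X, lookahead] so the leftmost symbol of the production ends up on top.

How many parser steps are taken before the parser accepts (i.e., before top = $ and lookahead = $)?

8

     Stack          Input                 Action
  1  $ S            bool read bool end $  expand S ::= bool S
  2  $ S bool       bool read bool end $  match bool
  3  $ S            read bool end $       expand S ::= read bool P
  4  $ P bool read  read bool end $       match read
  5  $ P bool       bool end $            match bool
  6  $ P            end $                 expand P ::= H end
  7  $ end H        end $                 expand H ::= λ
  8  $ end          end $                 match end
Accept reached after 8 steps.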